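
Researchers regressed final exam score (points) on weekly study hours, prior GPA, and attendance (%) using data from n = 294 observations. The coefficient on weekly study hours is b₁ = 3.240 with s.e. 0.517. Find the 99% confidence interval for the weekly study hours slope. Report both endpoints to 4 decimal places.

df = n − k − 1 = 294 − 3 − 1 = 290.
t* = t_{0.005, 290} = 2.592888.
Margin = t* × SE = 2.592888 × 0.517 = 1.340523.
CI: 3.240 ± 1.340523 → (1.8995, 4.5805).
With 99% confidence, each one-unit increase in weekly study hours is associated with a change of between 1.8995 and 4.5805 points in final exam score, holding the other predictors fixed.

(1.8995, 4.5805)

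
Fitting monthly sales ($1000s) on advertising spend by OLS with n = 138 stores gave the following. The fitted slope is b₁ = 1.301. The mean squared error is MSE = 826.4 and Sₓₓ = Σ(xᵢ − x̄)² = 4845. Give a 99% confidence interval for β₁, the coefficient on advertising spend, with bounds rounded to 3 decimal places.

SE(b₁) = √(MSE/Sₓₓ) = √(826.4/4845) = 0.412998.
df = n − 2 = 136.
t* = t_{0.005, 136} = 2.612463.
Margin = t* × SE = 2.612463 × 0.412998 = 1.07894.
CI: 1.301 ± 1.07894 → (0.222, 2.380).
With 99% confidence, each one-unit increase in advertising spend is associated with a change of between 0.222 and 2.380 $1000s in monthly sales.

(0.222, 2.380)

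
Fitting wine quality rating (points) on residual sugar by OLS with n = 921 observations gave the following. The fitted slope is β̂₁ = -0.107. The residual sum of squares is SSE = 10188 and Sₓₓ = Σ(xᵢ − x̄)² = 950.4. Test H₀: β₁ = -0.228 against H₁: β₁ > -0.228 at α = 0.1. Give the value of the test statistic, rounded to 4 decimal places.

MSE = SSE/(n − 2) = 10188/919 = 11.086.
SE(β̂₁) = √(MSE/Sₓₓ) = √(11.086/950.4) = 0.108002.
t = (-0.107 − (-0.228)) / 0.108002 = 1.1203.
df = n − 2 = 919.
One-sided p ≈ 0.1314, which is ≥ 0.1, so fail to reject H₀.
The data do not give significant evidence that the true slope on residual sugar exceeds -0.228 points per unit.

t = 1.1203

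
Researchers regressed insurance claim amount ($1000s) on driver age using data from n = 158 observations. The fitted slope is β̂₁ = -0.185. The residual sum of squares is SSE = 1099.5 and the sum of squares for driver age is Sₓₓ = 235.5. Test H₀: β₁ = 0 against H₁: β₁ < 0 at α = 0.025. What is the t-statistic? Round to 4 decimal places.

MSE = SSE/(n − 2) = 1099.5/156 = 7.04808.
SE(β̂₁) = √(MSE/Sₓₓ) = √(7.04808/235.5) = 0.172998.
t = -0.185 / 0.172998 = -1.0694.
df = n − 2 = 156.
One-sided p ≈ 0.1433, which is ≥ 0.025, so fail to reject H₀.
The data do not give significant evidence that the true slope on driver age is negative.

t = -1.0694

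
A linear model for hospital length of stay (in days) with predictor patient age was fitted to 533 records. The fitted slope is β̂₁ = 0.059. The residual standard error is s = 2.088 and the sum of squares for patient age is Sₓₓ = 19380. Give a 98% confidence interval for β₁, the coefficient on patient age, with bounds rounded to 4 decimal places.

SE(β̂₁) = s/√Sₓₓ = 2.088/√19380 = 0.0149987.
df = n − 2 = 531.
t* = t_{0.01, 531} = 2.333391.
Margin = t* × SE = 2.333391 × 0.0149987 = 0.034998.
CI: 0.059 ± 0.034998 → (0.0240, 0.0940).
With 98% confidence, each one-unit increase in patient age is associated with a change of between 0.0240 and 0.0940 days in hospital length of stay.

(0.0240, 0.0940)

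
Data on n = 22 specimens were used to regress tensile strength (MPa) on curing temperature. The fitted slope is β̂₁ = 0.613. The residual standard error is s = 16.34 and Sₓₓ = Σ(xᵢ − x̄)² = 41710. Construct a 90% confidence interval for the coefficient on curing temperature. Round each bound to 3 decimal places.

SE(β̂₁) = s/√Sₓₓ = 16.34/√41710 = 0.0800077.
df = n − 2 = 20.
t* = t_{0.05, 20} = 1.724718.
Margin = t* × SE = 1.724718 × 0.0800077 = 0.13799.
CI: 0.613 ± 0.13799 → (0.475, 0.751).
With 90% confidence, each one-unit increase in curing temperature is associated with a change of between 0.475 and 0.751 MPa in tensile strength.

(0.475, 0.751)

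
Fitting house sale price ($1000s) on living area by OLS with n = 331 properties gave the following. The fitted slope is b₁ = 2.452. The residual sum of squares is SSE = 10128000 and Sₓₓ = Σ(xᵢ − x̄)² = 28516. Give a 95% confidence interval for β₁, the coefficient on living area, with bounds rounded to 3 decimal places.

(0.408, 4.496)

MSE = SSE/(n − 2) = 10128000/329 = 30784.2.
SE(b₁) = √(MSE/Sₓₓ) = √(30784.2/28516) = 1.03901.
df = n − 2 = 329.
t* = t_{0.025, 329} = 1.967201.
Margin = t* × SE = 1.967201 × 1.03901 = 2.04394.
CI: 2.452 ± 2.04394 → (0.408, 4.496).
With 95% confidence, each one-unit increase in living area is associated with a change of between 0.408 and 4.496 $1000s in house sale price.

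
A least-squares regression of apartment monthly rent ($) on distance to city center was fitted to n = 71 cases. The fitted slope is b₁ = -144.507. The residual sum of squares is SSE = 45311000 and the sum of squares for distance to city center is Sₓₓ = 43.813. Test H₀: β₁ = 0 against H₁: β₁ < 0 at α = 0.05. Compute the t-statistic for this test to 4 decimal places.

t = -1.1804

MSE = SSE/(n − 2) = 45311000/69 = 656681.
SE(b₁) = √(MSE/Sₓₓ) = √(656681/43.813) = 122.427.
t = -144.507 / 122.427 = -1.1804.
df = n − 2 = 69.
One-sided p ≈ 0.1210, which is ≥ 0.05, so fail to reject H₀.
The data do not give significant evidence that the true slope on distance to city center is negative.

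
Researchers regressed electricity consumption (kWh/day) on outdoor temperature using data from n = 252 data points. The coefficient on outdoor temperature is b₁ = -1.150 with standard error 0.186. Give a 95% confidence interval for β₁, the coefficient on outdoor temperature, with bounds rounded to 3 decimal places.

df = n − 2 = 252 − 2 = 250.
t* = t_{0.025, 250} = 1.969498.
Margin = t* × SE = 1.969498 × 0.186 = 0.36633.
CI: -1.150 ± 0.36633 → (-1.516, -0.784).
With 95% confidence, each one-unit increase in outdoor temperature is associated with a change of between -1.516 and -0.784 kWh/day in electricity consumption.

(-1.516, -0.784)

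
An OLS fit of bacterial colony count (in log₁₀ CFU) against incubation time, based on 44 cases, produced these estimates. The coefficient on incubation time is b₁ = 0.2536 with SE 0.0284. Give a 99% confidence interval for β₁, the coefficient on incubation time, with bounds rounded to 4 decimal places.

(0.1770, 0.3302)

df = n − 2 = 44 − 2 = 42.
t* = t_{0.005, 42} = 2.698066.
Margin = t* × SE = 2.698066 × 0.0284 = 0.076625.
CI: 0.2536 ± 0.076625 → (0.1770, 0.3302).
With 99% confidence, each one-unit increase in incubation time is associated with a change of between 0.1770 and 0.3302 log₁₀ CFU in bacterial colony count.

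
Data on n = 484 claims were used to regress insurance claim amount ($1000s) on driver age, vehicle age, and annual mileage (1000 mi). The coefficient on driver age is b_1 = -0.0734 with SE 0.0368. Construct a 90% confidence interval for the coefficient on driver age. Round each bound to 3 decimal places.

(-0.134, -0.013)

df = n − k − 1 = 484 − 3 − 1 = 480.
t* = t_{0.05, 480} = 1.648034.
Margin = t* × SE = 1.648034 × 0.0368 = 0.06065.
CI: -0.0734 ± 0.06065 → (-0.134, -0.013).
With 90% confidence, each one-unit increase in driver age is associated with a change of between -0.134 and -0.013 $1000s in insurance claim amount, holding the other predictors fixed.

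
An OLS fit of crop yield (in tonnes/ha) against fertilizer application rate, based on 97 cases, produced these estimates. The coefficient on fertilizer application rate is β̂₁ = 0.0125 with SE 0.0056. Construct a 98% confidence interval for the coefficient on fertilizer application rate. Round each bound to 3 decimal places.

df = n − 2 = 97 − 2 = 95.
t* = t_{0.01, 95} = 2.366243.
Margin = t* × SE = 2.366243 × 0.0056 = 0.01325.
CI: 0.0125 ± 0.01325 → (-0.001, 0.026).
With 98% confidence, each one-unit increase in fertilizer application rate is associated with a change of between -0.001 and 0.026 tonnes/ha in crop yield.

(-0.001, 0.026)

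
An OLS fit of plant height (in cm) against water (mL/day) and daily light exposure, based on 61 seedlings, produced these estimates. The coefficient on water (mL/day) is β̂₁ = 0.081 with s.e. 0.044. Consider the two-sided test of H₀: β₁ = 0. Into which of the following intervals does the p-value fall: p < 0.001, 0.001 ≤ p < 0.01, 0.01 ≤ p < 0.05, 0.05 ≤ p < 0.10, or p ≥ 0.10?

t = 0.081 / 0.044 = 1.841.
df = n − k − 1 = 61 − 2 − 1 = 58.
Two-sided p = 2·P(T_{58} > |t|) ≈ 0.0708.
So 0.05 ≤ p < 0.10.

0.05 ≤ p < 0.10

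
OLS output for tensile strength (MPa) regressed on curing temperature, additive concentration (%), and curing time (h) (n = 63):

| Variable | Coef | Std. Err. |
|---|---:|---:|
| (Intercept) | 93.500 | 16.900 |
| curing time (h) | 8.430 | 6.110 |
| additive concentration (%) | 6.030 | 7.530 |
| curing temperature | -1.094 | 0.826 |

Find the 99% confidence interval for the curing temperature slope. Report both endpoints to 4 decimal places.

Read off: b = -1.094, SE = 0.826 for curing temperature.
df = n − k − 1 = 63 − 3 − 1 = 59.
t* = t_{0.005, 59} = 2.661759.
Margin = t* × SE = 2.661759 × 0.826 = 2.198613.
CI: -1.094 ± 2.198613 → (-3.2926, 1.1046).

(-3.2926, 1.1046)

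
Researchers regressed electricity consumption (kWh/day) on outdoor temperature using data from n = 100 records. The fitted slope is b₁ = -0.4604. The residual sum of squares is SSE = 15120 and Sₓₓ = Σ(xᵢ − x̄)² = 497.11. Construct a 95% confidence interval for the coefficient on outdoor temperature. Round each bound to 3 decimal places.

(-1.566, 0.645)

MSE = SSE/(n − 2) = 15120/98 = 154.286.
SE(b₁) = √(MSE/Sₓₓ) = √(154.286/497.11) = 0.557104.
df = n − 2 = 98.
t* = t_{0.025, 98} = 1.984467.
Margin = t* × SE = 1.984467 × 0.557104 = 1.10556.
CI: -0.4604 ± 1.10556 → (-1.566, 0.645).
With 95% confidence, each one-unit increase in outdoor temperature is associated with a change of between -1.566 and 0.645 kWh/day in electricity consumption.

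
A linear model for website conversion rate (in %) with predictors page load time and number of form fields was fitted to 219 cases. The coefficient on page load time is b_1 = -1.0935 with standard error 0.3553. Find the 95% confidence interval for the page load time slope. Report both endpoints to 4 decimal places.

(-1.7938, -0.3932)

df = n − k − 1 = 219 − 2 − 1 = 216.
t* = t_{0.025, 216} = 1.971007.
Margin = t* × SE = 1.971007 × 0.3553 = 0.700299.
CI: -1.0935 ± 0.700299 → (-1.7938, -0.3932).
With 95% confidence, each one-unit increase in page load time is associated with a change of between -1.7938 and -0.3932 % in website conversion rate, holding the other predictors fixed.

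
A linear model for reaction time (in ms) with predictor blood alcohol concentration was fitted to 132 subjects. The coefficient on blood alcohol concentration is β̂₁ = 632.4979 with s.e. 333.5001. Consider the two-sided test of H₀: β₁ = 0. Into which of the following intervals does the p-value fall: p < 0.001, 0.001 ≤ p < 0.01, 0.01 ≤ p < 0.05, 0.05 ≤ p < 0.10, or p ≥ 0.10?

t = 632.4979 / 333.5001 = 1.897.
df = n − 2 = 132 − 2 = 130.
Two-sided p = 2·P(T_{130} > |t|) ≈ 0.0601.
So 0.05 ≤ p < 0.10.

0.05 ≤ p < 0.10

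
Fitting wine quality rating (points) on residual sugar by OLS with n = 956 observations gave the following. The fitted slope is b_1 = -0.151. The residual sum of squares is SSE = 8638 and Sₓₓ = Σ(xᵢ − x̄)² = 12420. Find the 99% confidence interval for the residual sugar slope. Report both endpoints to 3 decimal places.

(-0.221, -0.081)

MSE = SSE/(n − 2) = 8638/954 = 9.05451.
SE(b_1) = √(MSE/Sₓₓ) = √(9.05451/12420) = 0.0270005.
df = n − 2 = 954.
t* = t_{0.005, 954} = 2.580993.
Margin = t* × SE = 2.580993 × 0.0270005 = 0.06969.
CI: -0.151 ± 0.06969 → (-0.221, -0.081).
With 99% confidence, each one-unit increase in residual sugar is associated with a change of between -0.221 and -0.081 points in wine quality rating.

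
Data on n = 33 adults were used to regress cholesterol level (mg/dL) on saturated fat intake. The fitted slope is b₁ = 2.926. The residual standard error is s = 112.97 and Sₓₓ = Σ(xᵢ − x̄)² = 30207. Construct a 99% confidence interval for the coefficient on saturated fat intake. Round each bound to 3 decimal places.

SE(b₁) = s/√Sₓₓ = 112.97/√30207 = 0.649994.
df = n − 2 = 31.
t* = t_{0.005, 31} = 2.744042.
Margin = t* × SE = 2.744042 × 0.649994 = 1.78361.
CI: 2.926 ± 1.78361 → (1.142, 4.710).
With 99% confidence, each one-unit increase in saturated fat intake is associated with a change of between 1.142 and 4.710 mg/dL in cholesterol level.

(1.142, 4.710)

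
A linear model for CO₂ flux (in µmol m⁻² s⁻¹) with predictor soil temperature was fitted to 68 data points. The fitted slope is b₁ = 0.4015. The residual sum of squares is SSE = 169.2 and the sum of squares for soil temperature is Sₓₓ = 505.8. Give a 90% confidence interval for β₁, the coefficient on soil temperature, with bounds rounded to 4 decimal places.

(0.2827, 0.5203)

MSE = SSE/(n − 2) = 169.2/66 = 2.56364.
SE(b₁) = √(MSE/Sₓₓ) = √(2.56364/505.8) = 0.0711932.
df = n − 2 = 66.
t* = t_{0.05, 66} = 1.668271.
Margin = t* × SE = 1.668271 × 0.0711932 = 0.118770.
CI: 0.4015 ± 0.118770 → (0.2827, 0.5203).
With 90% confidence, each one-unit increase in soil temperature is associated with a change of between 0.2827 and 0.5203 µmol m⁻² s⁻¹ in CO₂ flux.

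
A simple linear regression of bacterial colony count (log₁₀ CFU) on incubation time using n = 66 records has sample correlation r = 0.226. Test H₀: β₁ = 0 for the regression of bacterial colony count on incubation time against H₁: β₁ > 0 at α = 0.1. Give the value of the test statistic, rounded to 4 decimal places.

t = r·√(n − 2)/√(1 − r²) = 0.226·√64/√0.948924 = 1.8560.
df = n − 2 = 64.
One-sided p ≈ 0.0340, which is < 0.1, so reject H₀.
There is evidence of a linear association between incubation time and bacterial colony count.

t = 1.8560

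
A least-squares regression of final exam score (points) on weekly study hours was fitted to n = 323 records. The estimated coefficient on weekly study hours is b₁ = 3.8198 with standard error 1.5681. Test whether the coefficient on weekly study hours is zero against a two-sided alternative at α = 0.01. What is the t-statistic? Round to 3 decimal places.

H₀: β₁ = 0 vs H₁: β₁ ≠ 0.
t = (b₁ − β₁⁰)/SE = 3.8198 / 1.5681 = 2.436.
df = n − 2 = 323 − 2 = 321.
Two-sided p ≈ 0.0154, which is ≥ 0.01, so fail to reject H₀.
The data do not give significant evidence of an association between weekly study hours and final exam score.

t = 2.436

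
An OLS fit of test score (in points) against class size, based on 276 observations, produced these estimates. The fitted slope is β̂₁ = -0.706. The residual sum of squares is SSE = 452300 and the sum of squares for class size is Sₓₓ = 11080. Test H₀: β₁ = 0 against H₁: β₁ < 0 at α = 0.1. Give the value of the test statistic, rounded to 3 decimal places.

MSE = SSE/(n − 2) = 452300/274 = 1650.73.
SE(β̂₁) = √(MSE/Sₓₓ) = √(1650.73/11080) = 0.385983.
t = -0.706 / 0.385983 = -1.829.
df = n − 2 = 274.
One-sided p ≈ 0.0342, which is < 0.1, so reject H₀.
There is evidence that the true slope on class size is negative.

t = -1.829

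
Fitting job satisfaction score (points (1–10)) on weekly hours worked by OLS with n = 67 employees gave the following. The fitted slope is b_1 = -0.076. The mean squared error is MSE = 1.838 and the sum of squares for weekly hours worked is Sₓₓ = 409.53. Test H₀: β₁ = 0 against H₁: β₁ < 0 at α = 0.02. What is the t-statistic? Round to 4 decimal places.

SE(b_1) = √(MSE/Sₓₓ) = √(1.838/409.53) = 0.0669931.
t = -0.076 / 0.0669931 = -1.1344.
df = n − 2 = 65.
One-sided p ≈ 0.1304, which is ≥ 0.02, so fail to reject H₀.
The data do not give significant evidence that the true slope on weekly hours worked is negative.

t = -1.1344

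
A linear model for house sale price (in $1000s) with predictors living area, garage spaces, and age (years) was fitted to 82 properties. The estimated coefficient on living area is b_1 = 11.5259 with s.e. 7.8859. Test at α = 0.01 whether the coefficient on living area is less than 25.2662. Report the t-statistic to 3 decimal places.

t = -1.742

H₀: β₁ = 25.2662 vs H₁: β₁ < 25.2662.
t = (b_1 − β₁⁰)/SE = (11.5259 − 25.2662) / 7.8859 = -1.742.
df = n − k − 1 = 82 − 3 − 1 = 78.
One-sided p ≈ 0.0427, which is ≥ 0.01, so fail to reject H₀.
The data do not give significant evidence that the true slope on living area is below 25.2662 $1000s per unit, holding the other predictors fixed.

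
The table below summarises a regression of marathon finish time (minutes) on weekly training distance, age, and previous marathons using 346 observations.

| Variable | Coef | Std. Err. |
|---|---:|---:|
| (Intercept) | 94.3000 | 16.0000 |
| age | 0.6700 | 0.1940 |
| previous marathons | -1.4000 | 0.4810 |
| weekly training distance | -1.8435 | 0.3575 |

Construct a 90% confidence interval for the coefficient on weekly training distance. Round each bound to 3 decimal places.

Read off: b = -1.8435, SE = 0.3575 for weekly training distance.
df = n − k − 1 = 346 − 3 − 1 = 342.
t* = t_{0.05, 342} = 1.649321.
Margin = t* × SE = 1.649321 × 0.3575 = 0.58963.
CI: -1.8435 ± 0.58963 → (-2.433, -1.254).

(-2.433, -1.254)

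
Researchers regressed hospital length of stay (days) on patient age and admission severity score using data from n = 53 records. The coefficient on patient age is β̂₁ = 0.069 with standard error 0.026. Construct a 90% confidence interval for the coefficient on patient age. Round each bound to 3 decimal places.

(0.025, 0.113)

df = n − k − 1 = 53 − 2 − 1 = 50.
t* = t_{0.05, 50} = 1.675905.
Margin = t* × SE = 1.675905 × 0.026 = 0.04357.
CI: 0.069 ± 0.04357 → (0.025, 0.113).
With 90% confidence, each one-unit increase in patient age is associated with a change of between 0.025 and 0.113 days in hospital length of stay, holding the other predictors fixed.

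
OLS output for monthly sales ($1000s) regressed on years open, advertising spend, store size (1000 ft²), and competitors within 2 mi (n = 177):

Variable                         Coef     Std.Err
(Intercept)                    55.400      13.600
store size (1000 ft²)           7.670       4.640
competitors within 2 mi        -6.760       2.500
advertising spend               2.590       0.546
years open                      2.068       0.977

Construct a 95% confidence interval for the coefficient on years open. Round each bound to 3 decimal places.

Read off: b = 2.068, SE = 0.977 for years open.
df = n − k − 1 = 177 − 4 − 1 = 172.
t* = t_{0.025, 172} = 1.973852.
Margin = t* × SE = 1.973852 × 0.977 = 1.92845.
CI: 2.068 ± 1.92845 → (0.140, 3.996).

(0.140, 3.996)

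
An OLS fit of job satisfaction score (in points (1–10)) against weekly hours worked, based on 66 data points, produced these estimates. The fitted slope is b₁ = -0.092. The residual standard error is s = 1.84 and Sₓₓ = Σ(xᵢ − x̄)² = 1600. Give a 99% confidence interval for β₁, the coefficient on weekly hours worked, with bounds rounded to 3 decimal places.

SE(b₁) = s/√Sₓₓ = 1.84/√1600 = 0.046.
df = n − 2 = 64.
t* = t_{0.005, 64} = 2.654854.
Margin = t* × SE = 2.654854 × 0.046 = 0.12212.
CI: -0.092 ± 0.12212 → (-0.214, 0.030).
With 99% confidence, each one-unit increase in weekly hours worked is associated with a change of between -0.214 and 0.030 points (1–10) in job satisfaction score.

(-0.214, 0.030)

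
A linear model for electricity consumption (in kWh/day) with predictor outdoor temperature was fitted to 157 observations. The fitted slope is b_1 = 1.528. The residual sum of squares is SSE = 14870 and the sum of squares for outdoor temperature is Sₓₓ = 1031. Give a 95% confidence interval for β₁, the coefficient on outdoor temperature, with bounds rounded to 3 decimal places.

MSE = SSE/(n − 2) = 14870/155 = 95.9355.
SE(b_1) = √(MSE/Sₓₓ) = √(95.9355/1031) = 0.305042.
df = n − 2 = 155.
t* = t_{0.025, 155} = 1.975387.
Margin = t* × SE = 1.975387 × 0.305042 = 0.60258.
CI: 1.528 ± 0.60258 → (0.925, 2.131).
With 95% confidence, each one-unit increase in outdoor temperature is associated with a change of between 0.925 and 2.131 kWh/day in electricity consumption.

(0.925, 2.131)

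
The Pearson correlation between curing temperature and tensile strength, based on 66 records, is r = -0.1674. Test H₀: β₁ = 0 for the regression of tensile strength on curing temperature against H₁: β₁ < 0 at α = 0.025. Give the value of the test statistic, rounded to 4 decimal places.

t = -1.3584

t = r·√(n − 2)/√(1 − r²) = -0.1674·√64/√0.971977 = -1.3584.
df = n − 2 = 64.
One-sided p ≈ 0.0896, which is ≥ 0.025, so fail to reject H₀.
The data do not give significant evidence of a linear association between curing temperature and tensile strength.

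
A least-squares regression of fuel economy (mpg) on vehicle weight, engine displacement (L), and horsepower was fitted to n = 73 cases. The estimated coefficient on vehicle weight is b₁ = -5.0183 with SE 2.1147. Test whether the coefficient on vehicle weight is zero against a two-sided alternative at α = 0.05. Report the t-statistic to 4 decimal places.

H₀: β₁ = 0 vs H₁: β₁ ≠ 0.
t = (b₁ − β₁⁰)/SE = -5.0183 / 2.1147 = -2.3731.
df = n − k − 1 = 73 − 3 − 1 = 69.
Two-sided p ≈ 0.0204, which is < 0.05, so reject H₀.
There is evidence that vehicle weight is associated with fuel economy, holding the other predictors fixed.

t = -2.3731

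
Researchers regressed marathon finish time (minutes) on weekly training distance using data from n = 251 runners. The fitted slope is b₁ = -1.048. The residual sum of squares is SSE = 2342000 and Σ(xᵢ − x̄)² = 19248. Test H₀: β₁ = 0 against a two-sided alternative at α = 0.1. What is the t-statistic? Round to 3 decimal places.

t = -1.499

MSE = SSE/(n − 2) = 2342000/249 = 9405.62.
SE(b₁) = √(MSE/Sₓₓ) = √(9405.62/19248) = 0.699038.
t = -1.048 / 0.699038 = -1.499.
df = n − 2 = 249.
Two-sided p ≈ 0.1351, which is ≥ 0.1, so fail to reject H₀.
The data do not give significant evidence of an association between weekly training distance and marathon finish time.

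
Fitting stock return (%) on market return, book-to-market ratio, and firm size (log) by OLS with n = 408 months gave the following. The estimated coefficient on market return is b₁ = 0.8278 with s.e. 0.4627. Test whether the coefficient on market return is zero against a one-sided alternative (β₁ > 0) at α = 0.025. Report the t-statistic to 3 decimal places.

t = 1.789

H₀: β₁ = 0 vs H₁: β₁ > 0.
t = (b₁ − β₁⁰)/SE = 0.8278 / 0.4627 = 1.789.
df = n − k − 1 = 408 − 3 − 1 = 404.
One-sided p ≈ 0.0372, which is ≥ 0.025, so fail to reject H₀.
The data do not give significant evidence that the true slope on market return is positive, holding the other predictors fixed.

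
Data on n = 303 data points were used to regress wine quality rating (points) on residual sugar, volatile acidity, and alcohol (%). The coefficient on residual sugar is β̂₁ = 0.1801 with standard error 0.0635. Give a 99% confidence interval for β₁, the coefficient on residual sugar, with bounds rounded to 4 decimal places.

(0.0155, 0.3447)

df = n − k − 1 = 303 − 3 − 1 = 299.
t* = t_{0.005, 299} = 2.592372.
Margin = t* × SE = 2.592372 × 0.0635 = 0.164616.
CI: 0.1801 ± 0.164616 → (0.0155, 0.3447).
With 99% confidence, each one-unit increase in residual sugar is associated with a change of between 0.0155 and 0.3447 points in wine quality rating, holding the other predictors fixed.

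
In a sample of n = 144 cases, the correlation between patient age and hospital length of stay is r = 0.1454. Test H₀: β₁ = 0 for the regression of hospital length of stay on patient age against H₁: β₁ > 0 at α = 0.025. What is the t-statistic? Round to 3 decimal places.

t = r·√(n − 2)/√(1 − r²) = 0.1454·√142/√0.978859 = 1.751.
df = n − 2 = 142.
One-sided p ≈ 0.0410, which is ≥ 0.025, so fail to reject H₀.
The data do not give significant evidence of a linear association between patient age and hospital length of stay.

t = 1.751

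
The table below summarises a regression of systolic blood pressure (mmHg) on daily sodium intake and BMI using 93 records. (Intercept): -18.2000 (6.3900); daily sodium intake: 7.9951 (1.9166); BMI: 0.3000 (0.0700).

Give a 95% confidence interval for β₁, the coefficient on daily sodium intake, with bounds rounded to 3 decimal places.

Read off: b = 7.9951, SE = 1.9166 for daily sodium intake.
df = n − k − 1 = 93 − 2 − 1 = 90.
t* = t_{0.025, 90} = 1.986675.
Margin = t* × SE = 1.986675 × 1.9166 = 3.80766.
CI: 7.9951 ± 3.80766 → (4.187, 11.803).

(4.187, 11.803)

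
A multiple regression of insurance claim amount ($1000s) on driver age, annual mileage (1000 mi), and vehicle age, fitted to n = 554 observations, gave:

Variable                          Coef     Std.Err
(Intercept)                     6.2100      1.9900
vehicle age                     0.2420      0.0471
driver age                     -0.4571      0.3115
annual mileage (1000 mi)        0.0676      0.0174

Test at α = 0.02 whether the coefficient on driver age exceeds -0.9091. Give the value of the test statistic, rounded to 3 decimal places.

t = 1.451

Read off: b = -0.4571, SE = 0.3115 for driver age.
H₀: β₁ = -0.9091 vs H₁: β₁ > -0.9091.
t = (-0.4571 − (-0.9091)) / 0.3115 = 1.451.
df = n − k − 1 = 554 − 3 − 1 = 550.
One-sided p ≈ 0.0737, which is ≥ 0.02, so fail to reject H₀.
The data do not give significant evidence that the true slope on driver age exceeds -0.9091 $1000s per unit, holding the other predictors fixed.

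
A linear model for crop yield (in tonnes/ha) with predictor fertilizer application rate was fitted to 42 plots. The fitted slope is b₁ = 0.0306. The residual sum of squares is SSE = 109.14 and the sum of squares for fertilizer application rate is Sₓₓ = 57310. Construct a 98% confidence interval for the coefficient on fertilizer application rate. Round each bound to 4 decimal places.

(0.0139, 0.0473)

MSE = SSE/(n − 2) = 109.14/40 = 2.7285.
SE(b₁) = √(MSE/Sₓₓ) = √(2.7285/57310) = 0.00689996.
df = n − 2 = 40.
t* = t_{0.01, 40} = 2.423257.
Margin = t* × SE = 2.423257 × 0.00689996 = 0.016720.
CI: 0.0306 ± 0.016720 → (0.0139, 0.0473).
With 98% confidence, each one-unit increase in fertilizer application rate is associated with a change of between 0.0139 and 0.0473 tonnes/ha in crop yield.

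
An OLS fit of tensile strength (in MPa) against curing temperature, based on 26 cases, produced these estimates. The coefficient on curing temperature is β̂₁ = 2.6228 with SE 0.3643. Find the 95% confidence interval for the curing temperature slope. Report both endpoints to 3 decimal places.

df = n − 2 = 26 − 2 = 24.
t* = t_{0.025, 24} = 2.063899.
Margin = t* × SE = 2.063899 × 0.3643 = 0.75188.
CI: 2.6228 ± 0.75188 → (1.871, 3.375).
With 95% confidence, each one-unit increase in curing temperature is associated with a change of between 1.871 and 3.375 MPa in tensile strength.

(1.871, 3.375)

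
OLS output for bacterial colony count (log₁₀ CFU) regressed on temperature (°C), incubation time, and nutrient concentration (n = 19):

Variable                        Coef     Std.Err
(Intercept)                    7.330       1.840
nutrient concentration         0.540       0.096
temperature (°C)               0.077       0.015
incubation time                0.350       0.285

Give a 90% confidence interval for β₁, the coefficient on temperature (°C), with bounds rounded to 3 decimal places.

Read off: b = 0.077, SE = 0.015 for temperature (°C).
df = n − k − 1 = 19 − 3 − 1 = 15.
t* = t_{0.05, 15} = 1.75305.
Margin = t* × SE = 1.75305 × 0.015 = 0.02630.
CI: 0.077 ± 0.02630 → (0.051, 0.103).

(0.051, 0.103)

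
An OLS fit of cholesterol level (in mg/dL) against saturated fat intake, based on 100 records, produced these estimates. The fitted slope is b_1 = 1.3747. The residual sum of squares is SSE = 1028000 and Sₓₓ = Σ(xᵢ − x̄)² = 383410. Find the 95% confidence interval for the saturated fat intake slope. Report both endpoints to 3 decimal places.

MSE = SSE/(n − 2) = 1028000/98 = 10489.8.
SE(b_1) = √(MSE/Sₓₓ) = √(10489.8/383410) = 0.165406.
df = n − 2 = 98.
t* = t_{0.025, 98} = 1.984467.
Margin = t* × SE = 1.984467 × 0.165406 = 0.32824.
CI: 1.3747 ± 0.32824 → (1.046, 1.703).
With 95% confidence, each one-unit increase in saturated fat intake is associated with a change of between 1.046 and 1.703 mg/dL in cholesterol level.

(1.046, 1.703)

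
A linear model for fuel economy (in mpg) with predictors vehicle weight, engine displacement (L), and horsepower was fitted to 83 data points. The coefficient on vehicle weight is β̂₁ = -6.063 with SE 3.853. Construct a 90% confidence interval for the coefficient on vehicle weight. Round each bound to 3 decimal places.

df = n − k − 1 = 83 − 3 − 1 = 79.
t* = t_{0.05, 79} = 1.664371.
Margin = t* × SE = 1.664371 × 3.853 = 6.41282.
CI: -6.063 ± 6.41282 → (-12.476, 0.350).
With 90% confidence, each one-unit increase in vehicle weight is associated with a change of between -12.476 and 0.350 mpg in fuel economy, holding the other predictors fixed.

(-12.476, 0.350)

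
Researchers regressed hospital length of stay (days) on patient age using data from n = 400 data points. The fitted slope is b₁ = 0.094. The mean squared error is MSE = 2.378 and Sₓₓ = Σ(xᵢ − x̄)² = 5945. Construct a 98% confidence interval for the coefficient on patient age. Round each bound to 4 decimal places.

SE(b₁) = √(MSE/Sₓₓ) = √(2.378/5945) = 0.02.
df = n − 2 = 398.
t* = t_{0.01, 398} = 2.335754.
Margin = t* × SE = 2.335754 × 0.02 = 0.046715.
CI: 0.094 ± 0.046715 → (0.0473, 0.1407).
With 98% confidence, each one-unit increase in patient age is associated with a change of between 0.0473 and 0.1407 days in hospital length of stay.

(0.0473, 0.1407)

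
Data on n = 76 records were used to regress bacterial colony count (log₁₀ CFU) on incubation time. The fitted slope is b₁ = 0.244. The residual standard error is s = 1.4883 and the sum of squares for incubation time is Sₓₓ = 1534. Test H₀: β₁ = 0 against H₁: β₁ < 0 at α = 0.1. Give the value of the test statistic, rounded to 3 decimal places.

SE(b₁) = s/√Sₓₓ = 1.4883/√1534 = 0.0379995.
t = 0.244 / 0.0379995 = 6.421.
df = n − 2 = 74.
One-sided p ≈ 1.0000, which is ≥ 0.1, so fail to reject H₀.
The data do not give significant evidence that the true slope on incubation time is negative.

t = 6.421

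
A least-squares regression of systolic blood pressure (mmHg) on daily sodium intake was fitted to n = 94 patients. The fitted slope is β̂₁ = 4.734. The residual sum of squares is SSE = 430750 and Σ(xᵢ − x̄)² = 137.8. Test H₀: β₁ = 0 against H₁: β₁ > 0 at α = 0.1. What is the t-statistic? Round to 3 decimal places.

t = 0.812

MSE = SSE/(n − 2) = 430750/92 = 4682.07.
SE(β̂₁) = √(MSE/Sₓₓ) = √(4682.07/137.8) = 5.829.
t = 4.734 / 5.829 = 0.812.
df = n − 2 = 92.
One-sided p ≈ 0.2094, which is ≥ 0.1, so fail to reject H₀.
The data do not give significant evidence that the true slope on daily sodium intake is positive.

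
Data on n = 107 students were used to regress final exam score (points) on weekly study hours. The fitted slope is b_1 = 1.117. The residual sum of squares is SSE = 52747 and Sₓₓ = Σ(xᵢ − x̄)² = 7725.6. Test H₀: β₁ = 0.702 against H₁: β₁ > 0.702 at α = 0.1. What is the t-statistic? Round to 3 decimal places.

MSE = SSE/(n − 2) = 52747/105 = 502.352.
SE(b_1) = √(MSE/Sₓₓ) = √(502.352/7725.6) = 0.254999.
t = (1.117 − 0.702) / 0.254999 = 1.627.
df = n − 2 = 105.
One-sided p ≈ 0.0533, which is < 0.1, so reject H₀.
There is evidence that the true slope on weekly study hours exceeds 0.702 points per unit.

t = 1.627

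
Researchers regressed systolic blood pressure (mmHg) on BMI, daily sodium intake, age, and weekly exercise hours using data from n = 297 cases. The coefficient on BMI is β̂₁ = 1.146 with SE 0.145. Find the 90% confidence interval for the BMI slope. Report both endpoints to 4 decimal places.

df = n − k − 1 = 297 − 4 − 1 = 292.
t* = t_{0.05, 292} = 1.650089.
Margin = t* × SE = 1.650089 × 0.145 = 0.239263.
CI: 1.146 ± 0.239263 → (0.9067, 1.3853).
With 90% confidence, each one-unit increase in BMI is associated with a change of between 0.9067 and 1.3853 mmHg in systolic blood pressure, holding the other predictors fixed.

(0.9067, 1.3853)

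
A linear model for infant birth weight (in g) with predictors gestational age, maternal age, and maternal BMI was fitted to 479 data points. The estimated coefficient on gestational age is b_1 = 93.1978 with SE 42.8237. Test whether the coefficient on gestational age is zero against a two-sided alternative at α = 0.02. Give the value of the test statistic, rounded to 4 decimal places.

t = 2.1763

H₀: β₁ = 0 vs H₁: β₁ ≠ 0.
t = (b_1 − β₁⁰)/SE = 93.1978 / 42.8237 = 2.1763.
df = n − k − 1 = 479 − 3 − 1 = 475.
Two-sided p ≈ 0.0300, which is ≥ 0.02, so fail to reject H₀.
The data do not give significant evidence of an association between gestational age and infant birth weight, after adjusting for the other predictors.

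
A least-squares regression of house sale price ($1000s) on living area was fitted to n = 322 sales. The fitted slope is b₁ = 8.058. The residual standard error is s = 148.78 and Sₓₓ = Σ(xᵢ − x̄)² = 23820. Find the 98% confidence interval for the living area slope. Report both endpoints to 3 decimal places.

(5.804, 10.312)

SE(b₁) = s/√Sₓₓ = 148.78/√23820 = 0.963993.
df = n − 2 = 320.
t* = t_{0.01, 320} = 2.338057.
Margin = t* × SE = 2.338057 × 0.963993 = 2.25387.
CI: 8.058 ± 2.25387 → (5.804, 10.312).
With 98% confidence, each one-unit increase in living area is associated with a change of between 5.804 and 10.312 $1000s in house sale price.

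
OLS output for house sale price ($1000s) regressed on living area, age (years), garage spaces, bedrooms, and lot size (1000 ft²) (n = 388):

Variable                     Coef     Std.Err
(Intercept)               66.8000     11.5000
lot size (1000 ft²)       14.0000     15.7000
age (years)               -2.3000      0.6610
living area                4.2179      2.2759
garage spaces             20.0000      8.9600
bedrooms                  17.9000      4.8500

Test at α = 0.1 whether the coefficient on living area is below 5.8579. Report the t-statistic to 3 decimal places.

Read off: b = 4.2179, SE = 2.2759 for living area.
H₀: β₁ = 5.8579 vs H₁: β₁ < 5.8579.
t = (4.2179 − 5.8579) / 2.2759 = -0.721.
df = n − k − 1 = 388 − 5 − 1 = 382.
One-sided p ≈ 0.2358, which is ≥ 0.1, so fail to reject H₀.
The data do not give significant evidence that the true slope on living area is below 5.8579 $1000s per unit, holding the other predictors fixed.

t = -0.721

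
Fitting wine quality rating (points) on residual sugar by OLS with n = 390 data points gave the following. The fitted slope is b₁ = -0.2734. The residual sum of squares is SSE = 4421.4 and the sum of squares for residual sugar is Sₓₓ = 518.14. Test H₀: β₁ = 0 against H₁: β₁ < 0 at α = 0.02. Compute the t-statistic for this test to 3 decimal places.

t = -1.844

MSE = SSE/(n − 2) = 4421.4/388 = 11.3954.
SE(b₁) = √(MSE/Sₓₓ) = √(11.3954/518.14) = 0.1483.
t = -0.2734 / 0.1483 = -1.844.
df = n − 2 = 388.
One-sided p ≈ 0.0330, which is ≥ 0.02, so fail to reject H₀.
The data do not give significant evidence that the true slope on residual sugar is negative.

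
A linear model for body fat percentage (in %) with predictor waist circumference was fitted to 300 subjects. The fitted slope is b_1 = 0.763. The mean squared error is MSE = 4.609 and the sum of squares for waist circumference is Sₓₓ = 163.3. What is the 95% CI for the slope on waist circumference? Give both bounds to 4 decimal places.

SE(b_1) = √(MSE/Sₓₓ) = √(4.609/163.3) = 0.168.
df = n − 2 = 298.
t* = t_{0.025, 298} = 1.967957.
Margin = t* × SE = 1.967957 × 0.168 = 0.330617.
CI: 0.763 ± 0.330617 → (0.4324, 1.0936).
With 95% confidence, each one-unit increase in waist circumference is associated with a change of between 0.4324 and 1.0936 % in body fat percentage.

(0.4324, 1.0936)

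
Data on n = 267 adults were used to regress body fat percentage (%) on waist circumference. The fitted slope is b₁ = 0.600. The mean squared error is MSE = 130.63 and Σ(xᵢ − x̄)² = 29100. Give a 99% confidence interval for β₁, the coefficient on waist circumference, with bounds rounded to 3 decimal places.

SE(b₁) = √(MSE/Sₓₓ) = √(130.63/29100) = 0.067.
df = n − 2 = 265.
t* = t_{0.005, 265} = 2.594509.
Margin = t* × SE = 2.594509 × 0.067 = 0.17383.
CI: 0.600 ± 0.17383 → (0.426, 0.774).
With 99% confidence, each one-unit increase in waist circumference is associated with a change of between 0.426 and 0.774 % in body fat percentage.

(0.426, 0.774)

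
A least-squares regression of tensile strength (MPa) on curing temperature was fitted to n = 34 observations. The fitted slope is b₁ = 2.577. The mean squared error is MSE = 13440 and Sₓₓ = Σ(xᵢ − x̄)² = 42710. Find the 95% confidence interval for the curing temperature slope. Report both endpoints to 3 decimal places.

(1.434, 3.720)

SE(b₁) = √(MSE/Sₓₓ) = √(13440/42710) = 0.560964.
df = n − 2 = 32.
t* = t_{0.025, 32} = 2.036933.
Margin = t* × SE = 2.036933 × 0.560964 = 1.14265.
CI: 2.577 ± 1.14265 → (1.434, 3.720).
With 95% confidence, each one-unit increase in curing temperature is associated with a change of between 1.434 and 3.720 MPa in tensile strength.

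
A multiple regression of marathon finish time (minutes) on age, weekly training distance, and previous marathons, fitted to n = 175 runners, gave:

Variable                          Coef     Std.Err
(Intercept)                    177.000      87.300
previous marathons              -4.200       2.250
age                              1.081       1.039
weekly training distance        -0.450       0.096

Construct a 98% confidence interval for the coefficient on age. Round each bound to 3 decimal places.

(-1.359, 3.521)

Read off: b = 1.081, SE = 1.039 for age.
df = n − k − 1 = 175 − 3 − 1 = 171.
t* = t_{0.01, 171} = 2.348352.
Margin = t* × SE = 2.348352 × 1.039 = 2.43994.
CI: 1.081 ± 2.43994 → (-1.359, 3.521).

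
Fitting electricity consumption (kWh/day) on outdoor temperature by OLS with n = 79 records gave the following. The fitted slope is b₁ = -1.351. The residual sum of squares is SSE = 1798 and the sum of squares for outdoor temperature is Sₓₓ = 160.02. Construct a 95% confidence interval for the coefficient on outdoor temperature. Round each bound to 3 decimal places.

(-2.112, -0.590)

MSE = SSE/(n − 2) = 1798/77 = 23.3506.
SE(b₁) = √(MSE/Sₓₓ) = √(23.3506/160.02) = 0.381999.
df = n − 2 = 77.
t* = t_{0.025, 77} = 1.991254.
Margin = t* × SE = 1.991254 × 0.381999 = 0.76066.
CI: -1.351 ± 0.76066 → (-2.112, -0.590).
With 95% confidence, each one-unit increase in outdoor temperature is associated with a change of between -2.112 and -0.590 kWh/day in electricity consumption.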